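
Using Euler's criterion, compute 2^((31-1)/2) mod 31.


p = 31 is prime and the exponent is (p-1)/2 = 15, so by Euler's criterion 2^15 = (2/31) = +1 or -1 mod 31.
Compute by square-and-multiply:
  15 = 8 + 4 + 2 + 1 (binary 1111)
  Repeated squaring mod 31: 2^1 = 2, 2^2 = 4, 2^4 = 16, 2^8 = 8
  2^15 = 2^8 * 2^4 * 2^2 * 2^1 = 8 * 16 * 4 * 2 mod 31
    8 * 16 = 128 = 4 mod 31
    4 * 4 = 16 = 16 mod 31
    16 * 2 = 32 = 1 mod 31
  2^15 = 1 mod 31
Result 1: 2 is a quadratic residue mod 31.
2^15 mod 31 = 1

1


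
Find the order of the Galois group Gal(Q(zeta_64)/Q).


|Gal(Q(zeta_64)/Q)| = phi(64)
= 32

32


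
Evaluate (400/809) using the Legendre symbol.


p = 809 is prime, so compute (400/809) with the reciprocity algorithm (Jacobi-symbol steps: pull out 2s via (2/n), flip via reciprocity, reduce):
  pull out 2: (2/809) = +1  (since 809 mod 8 = 1)
  pull out 2: (2/809) = +1  (since 809 mod 8 = 1)
  pull out 2: (2/809) = +1  (since 809 mod 8 = 1)
  pull out 2: (2/809) = +1  (since 809 mod 8 = 1)
  reciprocity: (25/809) -> +(809/25)
  reduce: (9/25)
  reciprocity: (9/25) -> +(25/9)
  reduce: (7/9)
  reciprocity: (7/9) -> +(9/7)
  reduce: (2/7)
  pull out 2: (2/7) = +1  (since 7 mod 8 = 7)
  (1/7) = 1
Product of signs = 1
(400/809) = 1

1


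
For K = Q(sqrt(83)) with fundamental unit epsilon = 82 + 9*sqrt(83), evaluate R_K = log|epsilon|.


epsilon = 82 + 9*sqrt(83)
= 163.9939
R = ln(163.9939)
= 5.0998

5.0998


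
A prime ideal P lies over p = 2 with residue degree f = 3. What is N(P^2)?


N(P^a) = p^(a*f)
= 2^(2*3)
= 2^6
= 64

64


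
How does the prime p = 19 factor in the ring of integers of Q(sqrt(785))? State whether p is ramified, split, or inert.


K = Q(sqrt(785)). Since d mod 4 = 1, disc(K) = 785.
Check p | disc: 785 mod 19 = 6.
p does not divide disc. Compute Legendre symbol (d/p):
6^((19-1)/2) mod 19 = 1
(d/p) = 1, so p splits: (p) = P*P' with e=1, f=1, g=2.
Therefore p is split.

split


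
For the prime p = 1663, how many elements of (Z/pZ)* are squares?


For prime p, the number of non-zero quadratic residues is (p-1)/2.
= (1663-1)/2
= 831

831


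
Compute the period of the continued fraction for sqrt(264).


Run the CF algorithm for sqrt(264).
a_0 = floor(sqrt(264)) = 16; set m_0=0, q_0=1.
Recurrence: m' = q*a - m,  q' = (d - m'^2)/q,  a' = floor((a_0 + m')/q').
  step 1: m=16, q=8, a=4
  step 2: m=16, q=1, a=32
a_2 = 2*a_0 = 32, so the period closes here.
sqrt(264) = [16; 4, 32]
Period length = 2

2


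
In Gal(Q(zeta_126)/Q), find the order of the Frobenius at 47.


The Frobenius at p in Gal(Q(zeta_n)/Q) = (Z/nZ)* is the class of p, so its order is ord_126(47), the smallest k >= 1 with 47^k = 1 mod 126.
n = 126 = 2 * 3^2 * 7, phi(126) = 36; the order divides phi(n).
Divisors of 36: 1, 2, 3, 4, 6, 9, 12, 18, 36
Repeated squaring mod 126: 47^1 = 47, 47^2 = 67, 47^4 = 79, 47^8 = 67, 47^16 = 79, 47^32 = 67
Test divisors in increasing order:
  k=1: 47^1 = 47 mod 126
  k=2: 47^2 = 67 mod 126
  k=3: 47^3 = 67 * 47 = 125 mod 126
  k=4: 47^4 = 79 mod 126
  k=6: 47^6 = 79 * 67 = 1 mod 126  <- first divisor giving 1
Order = 6

6


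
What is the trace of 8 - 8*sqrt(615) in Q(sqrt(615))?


Tr(a + b*sqrt(d)) = (a + b*sqrt(d)) + (a - b*sqrt(d)) = 2a
= 2 * (8)
= 16

16


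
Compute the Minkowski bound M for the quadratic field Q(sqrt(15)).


d = 15, d mod 4 = 3, so disc(K) = 4d = 60; |disc(K)| = 60
Real quadratic field, so n = 2, s = r2 = 0, r1 = 2
M = (n!/n^n) * (4/pi)^s * sqrt(|disc(K)|) = (2!/2^2) * (4/pi)^0 * sqrt(60)
= 0.5 * 1.000000 * 7.745967
= 3.8730

3.8730


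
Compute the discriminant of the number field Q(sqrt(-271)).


For K = Q(sqrt(d)) with d squarefree: disc(K) = d if d = 1 mod 4, and disc(K) = 4d if d = 2 or 3 mod 4.
Here d = -271, and d mod 4 = 1.
d = 1 mod 4 (O_K = Z[(1+sqrt(d))/2]), so disc(K) = d = -271

-271


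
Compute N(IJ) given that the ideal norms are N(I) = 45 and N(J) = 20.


N(IJ) = N(I) * N(J)
= 45 * 20
= 900

900


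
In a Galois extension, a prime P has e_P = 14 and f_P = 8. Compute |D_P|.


|D_P| = e * f
= 14 * 8
= 112

112


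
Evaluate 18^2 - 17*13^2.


x^2 - d*y^2
= 18^2 - 17*13^2
= 324 - 2873
= -2549

-2549


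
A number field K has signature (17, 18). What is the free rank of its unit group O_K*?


By Dirichlet's unit theorem:
rank = r1 + r2 - 1
= 17 + 18 - 1
= 34

34


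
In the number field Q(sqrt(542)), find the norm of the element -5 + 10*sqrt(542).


N(a + b*sqrt(d)) = a^2 - d*b^2
= (-5)^2 - (542)*(10)^2
= 25 - 54200
= -54175

-54175


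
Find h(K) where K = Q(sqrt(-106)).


K = Q(sqrt(-106)). d mod 4 = 2, so D = disc(K) = 4d = -424
h(K) equals the number of primitive reduced positive-definite forms (a, b, c) = a*x^2 + b*x*y + c*y^2 with b^2 - 4ac = D,
where reduced means |b| <= a <= c, with b >= 0 whenever |b| = a or a = c, and primitive means gcd(a, b, c) = 1.
Reduced forces 3a^2 <= |D| = 424, so 1 <= a <= 11; b must have the parity of D, and c = (b^2 - D)/(4a) must be an integer >= a.
Enumerate a = 1..11, b in [-a, a]:
  a=1: (1, 0, 106)  [1]
  a=2: (2, 0, 53)  [1]
  a=3..4: none
  a=5: (5, -4, 22), (5, 4, 22)  [2]
  a=6..9: none
  a=10: (10, -4, 11), (10, 4, 11)  [2]
  a=11: none
Total reduced forms: 1 + 1 + 2 + 2 = 6
h = 6

6


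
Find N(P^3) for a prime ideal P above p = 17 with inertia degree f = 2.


N(P^a) = p^(a*f)
= 17^(3*2)
= 17^6
= 24137569

24137569


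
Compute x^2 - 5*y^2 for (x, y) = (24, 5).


x^2 - d*y^2
= 24^2 - 5*5^2
= 576 - 125
= 451

451


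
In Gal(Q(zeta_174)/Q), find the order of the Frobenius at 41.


The Frobenius at p in Gal(Q(zeta_n)/Q) = (Z/nZ)* is the class of p, so its order is ord_174(41), the smallest k >= 1 with 41^k = 1 mod 174.
n = 174 = 2 * 3 * 29, phi(174) = 56; the order divides phi(n).
Divisors of 56: 1, 2, 4, 7, 8, 14, 28, 56
Repeated squaring mod 174: 41^1 = 41, 41^2 = 115, 41^4 = 1, 41^8 = 1, 41^16 = 1, 41^32 = 1
Test divisors in increasing order:
  k=1: 41^1 = 41 mod 174
  k=2: 41^2 = 115 mod 174
  k=4: 41^4 = 1 mod 174  <- first divisor giving 1
Order = 4

4


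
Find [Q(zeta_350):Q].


The degree equals Euler's totient phi(350).
350 = 2 * 5^2 * 7
phi(350) = 120

120


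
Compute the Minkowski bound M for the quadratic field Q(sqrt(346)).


d = 346, d mod 4 = 2, so disc(K) = 4d = 1384; |disc(K)| = 1384
Real quadratic field, so n = 2, s = r2 = 0, r1 = 2
M = (n!/n^n) * (4/pi)^s * sqrt(|disc(K)|) = (2!/2^2) * (4/pi)^0 * sqrt(1384)
= 0.5 * 1.000000 * 37.202150
= 18.6011

18.6011


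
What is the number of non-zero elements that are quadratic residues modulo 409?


For prime p, the number of non-zero quadratic residues is (p-1)/2.
= (409-1)/2
= 204

204


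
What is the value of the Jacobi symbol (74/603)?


Compute (74/603) via quadratic reciprocity:
  pull out 2: (2/603) = -1  (since 603 mod 8 = 3)
  reciprocity: (37/603) -> +(603/37)
  reduce: (11/37)
  reciprocity: (11/37) -> +(37/11)
  reduce: (4/11)
  pull out 2: (2/11) = -1  (since 11 mod 8 = 3)
  pull out 2: (2/11) = -1  (since 11 mod 8 = 3)
  (1/11) = 1
Product of signs = -1

-1


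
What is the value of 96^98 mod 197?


p = 197 is prime and the exponent is (p-1)/2 = 98, so by Euler's criterion 96^98 = (96/197) = +1 or -1 mod 197.
Compute by square-and-multiply:
  98 = 64 + 32 + 2 (binary 1100010)
  Repeated squaring mod 197: 96^1 = 96, 96^2 = 154, 96^4 = 76, 96^8 = 63, 96^16 = 29, 96^32 = 53, 96^64 = 51
  96^98 = 96^64 * 96^32 * 96^2 = 51 * 53 * 154 mod 197
    51 * 53 = 2703 = 142 mod 197
    142 * 154 = 21868 = 1 mod 197
  96^98 = 1 mod 197
Result 1: 96 is a quadratic residue mod 197.
96^98 mod 197 = 1

1


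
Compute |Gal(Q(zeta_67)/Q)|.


|Gal(Q(zeta_67)/Q)| = phi(67)
= 66

66


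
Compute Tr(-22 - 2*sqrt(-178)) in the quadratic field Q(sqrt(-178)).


Tr(a + b*sqrt(d)) = (a + b*sqrt(d)) + (a - b*sqrt(d)) = 2a
= 2 * (-22)
= -44

-44


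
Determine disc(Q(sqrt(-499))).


For K = Q(sqrt(d)) with d squarefree: disc(K) = d if d = 1 mod 4, and disc(K) = 4d if d = 2 or 3 mod 4.
Here d = -499, and d mod 4 = 1.
d = 1 mod 4 (O_K = Z[(1+sqrt(d))/2]), so disc(K) = d = -499

-499


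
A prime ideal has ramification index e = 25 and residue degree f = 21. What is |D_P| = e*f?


|D_P| = e * f
= 25 * 21
= 525

525


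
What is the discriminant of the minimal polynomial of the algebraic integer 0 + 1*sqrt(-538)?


The element 0 + 1*sqrt(-538) has minimal polynomial:
x^2 + 0*x + 538
Discriminant = (0)^2 - 4*(538)
= 0 - 2152
= -2152

-2152


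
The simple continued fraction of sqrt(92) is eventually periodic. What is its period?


Run the CF algorithm for sqrt(92).
a_0 = floor(sqrt(92)) = 9; set m_0=0, q_0=1.
Recurrence: m' = q*a - m,  q' = (d - m'^2)/q,  a' = floor((a_0 + m')/q').
  step 1: m=9, q=11, a=1
  step 2: m=2, q=8, a=1
  step 3: m=6, q=7, a=2
  step 4: m=8, q=4, a=4
  step 5: m=8, q=7, a=2
  step 6: m=6, q=8, a=1
  step 7: m=2, q=11, a=1
  step 8: m=9, q=1, a=18
a_8 = 2*a_0 = 18, so the period closes here.
sqrt(92) = [9; 1, 1, 2, 4, 2, 1, 1, 18]
Period length = 8

8


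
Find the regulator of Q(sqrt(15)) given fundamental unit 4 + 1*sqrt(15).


epsilon = 4 + 1*sqrt(15)
= 7.8730
R = ln(7.8730)
= 2.0634

2.0634


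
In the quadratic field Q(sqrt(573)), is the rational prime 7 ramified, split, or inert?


K = Q(sqrt(573)). Since d mod 4 = 1, disc(K) = 573.
Check p | disc: 573 mod 7 = 6.
p does not divide disc. Compute Legendre symbol (d/p):
6^((7-1)/2) mod 7 = -1
(d/p) = -1, so p is inert: (p) stays prime with e=1, f=2, g=1.
Therefore p is inert.

inert


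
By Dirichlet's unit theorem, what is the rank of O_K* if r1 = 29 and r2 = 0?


By Dirichlet's unit theorem:
rank = r1 + r2 - 1
= 29 + 0 - 1
= 28

28


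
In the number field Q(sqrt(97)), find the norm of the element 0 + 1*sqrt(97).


N(a + b*sqrt(d)) = a^2 - d*b^2
= (0)^2 - (97)*(1)^2
= 0 - 97
= -97

-97


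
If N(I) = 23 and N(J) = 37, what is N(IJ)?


N(IJ) = N(I) * N(J)
= 23 * 37
= 851

851


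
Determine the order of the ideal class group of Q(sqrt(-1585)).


K = Q(sqrt(-1585)). d mod 4 = 3, so D = disc(K) = 4d = -6340
h(K) equals the number of primitive reduced positive-definite forms (a, b, c) = a*x^2 + b*x*y + c*y^2 with b^2 - 4ac = D,
where reduced means |b| <= a <= c, with b >= 0 whenever |b| = a or a = c, and primitive means gcd(a, b, c) = 1.
Reduced forces 3a^2 <= |D| = 6340, so 1 <= a <= 45; b must have the parity of D, and c = (b^2 - D)/(4a) must be an integer >= a.
Enumerate a = 1..45, b in [-a, a]:
  a=1: (1, 0, 1585)  [1]
  a=2: (2, 2, 793)  [1]
  a=3..4: none
  a=5: (5, 0, 317)  [1]
  a=6: none
  a=7: (7, -4, 227), (7, 4, 227)  [2]
  a=8..9: none
  a=10: (10, 10, 161)  [1]
  a=11..12: none
  a=13: (13, -2, 122), (13, 2, 122)  [2]
  a=14: (14, -10, 115), (14, 10, 115)  [2]
  a=15..16: none
  a=17: (17, -16, 97), (17, 16, 97)  [2]
  a=18: none
  a=19: (19, -14, 86), (19, 14, 86)  [2]
  a=20..22: none
  a=23: (23, -10, 70), (23, 10, 70)  [2]
  a=24..25: none
  a=26: (26, -2, 61), (26, 2, 61)  [2]
  a=27..33: none
  a=34: (34, -18, 49), (34, 18, 49)  [2]
  a=35: (35, -10, 46), (35, 10, 46)  [2]
  a=36..37: none
  a=38: (38, -14, 43), (38, 14, 43)  [2]
  a=39..45: none
Total reduced forms: 1 + 1 + 1 + 2 + 1 + 2 + 2 + 2 + 2 + 2 + 2 + 2 + 2 + 2 = 24
h = 24

24


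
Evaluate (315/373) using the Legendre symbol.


p = 373 is prime, so compute (315/373) with the reciprocity algorithm (Jacobi-symbol steps: pull out 2s via (2/n), flip via reciprocity, reduce):
  reciprocity: (315/373) -> +(373/315)
  reduce: (58/315)
  pull out 2: (2/315) = -1  (since 315 mod 8 = 3)
  reciprocity: (29/315) -> +(315/29)
  reduce: (25/29)
  reciprocity: (25/29) -> +(29/25)
  reduce: (4/25)
  pull out 2: (2/25) = +1  (since 25 mod 8 = 1)
  pull out 2: (2/25) = +1  (since 25 mod 8 = 1)
  (1/25) = 1
Product of signs = -1
(315/373) = -1

-1


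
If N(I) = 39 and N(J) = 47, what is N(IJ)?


N(IJ) = N(I) * N(J)
= 39 * 47
= 1833

1833


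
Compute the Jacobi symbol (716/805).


Compute (716/805) via quadratic reciprocity:
  pull out 2: (2/805) = -1  (since 805 mod 8 = 5)
  pull out 2: (2/805) = -1  (since 805 mod 8 = 5)
  reciprocity: (179/805) -> +(805/179)
  reduce: (89/179)
  reciprocity: (89/179) -> +(179/89)
  reduce: (1/89)
  (1/89) = 1
Product of signs = 1

1


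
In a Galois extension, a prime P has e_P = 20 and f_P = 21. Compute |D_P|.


|D_P| = e * f
= 20 * 21
= 420

420


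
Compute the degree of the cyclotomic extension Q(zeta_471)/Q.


The degree equals Euler's totient phi(471).
471 = 3 * 157
phi(471) = 312

312


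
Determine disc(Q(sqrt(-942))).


For K = Q(sqrt(d)) with d squarefree: disc(K) = d if d = 1 mod 4, and disc(K) = 4d if d = 2 or 3 mod 4.
Here d = -942, and d mod 4 = 2.
d = 2 mod 4, not 1 (O_K = Z[sqrt(d)]), so disc(K) = 4d = 4 * (-942) = -3768

-3768


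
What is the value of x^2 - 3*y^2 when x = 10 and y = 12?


x^2 - d*y^2
= 10^2 - 3*12^2
= 100 - 432
= -332

-332


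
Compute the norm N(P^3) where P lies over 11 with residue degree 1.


N(P^a) = p^(a*f)
= 11^(3*1)
= 11^3
= 1331

1331


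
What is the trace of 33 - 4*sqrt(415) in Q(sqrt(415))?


Tr(a + b*sqrt(d)) = (a + b*sqrt(d)) + (a - b*sqrt(d)) = 2a
= 2 * (33)
= 66

66


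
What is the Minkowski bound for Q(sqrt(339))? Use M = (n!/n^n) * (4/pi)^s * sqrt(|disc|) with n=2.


d = 339, d mod 4 = 3, so disc(K) = 4d = 1356; |disc(K)| = 1356
Real quadratic field, so n = 2, s = r2 = 0, r1 = 2
M = (n!/n^n) * (4/pi)^s * sqrt(|disc(K)|) = (2!/2^2) * (4/pi)^0 * sqrt(1356)
= 0.5 * 1.000000 * 36.823905
= 18.4120

18.4120


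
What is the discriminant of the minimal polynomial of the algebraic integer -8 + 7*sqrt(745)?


The element -8 + 7*sqrt(745) has minimal polynomial:
x^2 + 16*x - 36441
Discriminant = (16)^2 - 4*(-36441)
= 256 + 145764
= 146020

146020


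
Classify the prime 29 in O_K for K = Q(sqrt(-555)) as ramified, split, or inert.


K = Q(sqrt(-555)). Since d mod 4 = 1, disc(K) = -555.
Check p | disc: -555 mod 29 = 25.
p does not divide disc. Compute Legendre symbol (d/p):
25^((29-1)/2) mod 29 = 1
(d/p) = 1, so p splits: (p) = P*P' with e=1, f=1, g=2.
Therefore p is split.

split


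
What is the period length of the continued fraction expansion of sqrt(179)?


Run the CF algorithm for sqrt(179).
a_0 = floor(sqrt(179)) = 13; set m_0=0, q_0=1.
Recurrence: m' = q*a - m,  q' = (d - m'^2)/q,  a' = floor((a_0 + m')/q').
  step 1: m=13, q=10, a=2
  step 2: m=7, q=13, a=1
  step 3: m=6, q=11, a=1
  step 4: m=5, q=14, a=1
  step 5: m=9, q=7, a=3
  step 6: m=12, q=5, a=5
  step 7: m=13, q=2, a=13
  step 8: m=13, q=5, a=5
  step 9: m=12, q=7, a=3
  step 10: m=9, q=14, a=1
  step 11: m=5, q=11, a=1
  step 12: m=6, q=13, a=1
  step 13: m=7, q=10, a=2
  step 14: m=13, q=1, a=26
a_14 = 2*a_0 = 26, so the period closes here.
sqrt(179) = [13; 2, 1, 1, 1, 3, 5, 13, 5, 3, 1, 1, 1, 2, 26]
Period length = 14

14


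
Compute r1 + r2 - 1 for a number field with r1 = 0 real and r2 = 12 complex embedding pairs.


By Dirichlet's unit theorem:
rank = r1 + r2 - 1
= 0 + 12 - 1
= 11

11


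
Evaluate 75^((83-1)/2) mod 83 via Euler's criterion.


p = 83 is prime and the exponent is (p-1)/2 = 41, so by Euler's criterion 75^41 = (75/83) = +1 or -1 mod 83.
Compute by square-and-multiply:
  41 = 32 + 8 + 1 (binary 101001)
  Repeated squaring mod 83: 75^1 = 75, 75^2 = 64, 75^4 = 29, 75^8 = 11, 75^16 = 38, 75^32 = 33
  75^41 = 75^32 * 75^8 * 75^1 = 33 * 11 * 75 mod 83
    33 * 11 = 363 = 31 mod 83
    31 * 75 = 2325 = 1 mod 83
  75^41 = 1 mod 83
Result 1: 75 is a quadratic residue mod 83.
75^41 mod 83 = 1

1


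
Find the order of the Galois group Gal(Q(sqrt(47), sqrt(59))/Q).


The 2 square roots of distinct primes are multiplicatively independent over Q,
so [K:Q] = 2^2 and Gal(K/Q) is isomorphic to (Z/2Z)^2.
|Gal| = 2^2 = 4

4


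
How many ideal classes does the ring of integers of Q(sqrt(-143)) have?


K = Q(sqrt(-143)). d mod 4 = 1, so D = disc(K) = d = -143
h(K) equals the number of primitive reduced positive-definite forms (a, b, c) = a*x^2 + b*x*y + c*y^2 with b^2 - 4ac = D,
where reduced means |b| <= a <= c, with b >= 0 whenever |b| = a or a = c, and primitive means gcd(a, b, c) = 1.
Reduced forces 3a^2 <= |D| = 143, so 1 <= a <= 6; b must have the parity of D, and c = (b^2 - D)/(4a) must be an integer >= a.
Enumerate a = 1..6, b in [-a, a]:
  a=1: (1, 1, 36)  [1]
  a=2: (2, -1, 18), (2, 1, 18)  [2]
  a=3: (3, -1, 12), (3, 1, 12)  [2]
  a=4: (4, -1, 9), (4, 1, 9)  [2]
  a=5: none
  a=6: (6, -5, 7), (6, 1, 6), (6, 5, 7)  [3]
Total reduced forms: 1 + 2 + 2 + 2 + 3 = 10
h = 10

10


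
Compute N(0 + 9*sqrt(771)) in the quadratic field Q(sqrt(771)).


N(a + b*sqrt(d)) = a^2 - d*b^2
= (0)^2 - (771)*(9)^2
= 0 - 62451
= -62451

-62451


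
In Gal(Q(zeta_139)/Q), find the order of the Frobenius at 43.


The Frobenius at p in Gal(Q(zeta_n)/Q) = (Z/nZ)* is the class of p, so its order is ord_139(43), the smallest k >= 1 with 43^k = 1 mod 139.
n = 139 = 139, phi(139) = 138; the order divides phi(n).
Divisors of 138: 1, 2, 3, 6, 23, 46, 69, 138
Repeated squaring mod 139: 43^1 = 43, 43^2 = 42, 43^4 = 96, 43^8 = 42, 43^16 = 96, 43^32 = 42, 43^64 = 96, 43^128 = 42
Test divisors in increasing order:
  k=1: 43^1 = 43 mod 139
  k=2: 43^2 = 42 mod 139
  k=3: 43^3 = 42 * 43 = 138 mod 139
  k=6: 43^6 = 96 * 42 = 1 mod 139  <- first divisor giving 1
Order = 6

6


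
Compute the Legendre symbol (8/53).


p = 53 is prime, so compute (8/53) with the reciprocity algorithm (Jacobi-symbol steps: pull out 2s via (2/n), flip via reciprocity, reduce):
  pull out 2: (2/53) = -1  (since 53 mod 8 = 5)
  pull out 2: (2/53) = -1  (since 53 mod 8 = 5)
  pull out 2: (2/53) = -1  (since 53 mod 8 = 5)
  (1/53) = 1
Product of signs = -1
(8/53) = -1

-1


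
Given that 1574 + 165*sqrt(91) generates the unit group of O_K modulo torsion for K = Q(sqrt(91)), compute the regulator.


epsilon = 1574 + 165*sqrt(91)
= 3147.9997
R = ln(3147.9997)
= 8.0545

8.0545


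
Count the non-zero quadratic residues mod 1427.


For prime p, the number of non-zero quadratic residues is (p-1)/2.
= (1427-1)/2
= 713

713


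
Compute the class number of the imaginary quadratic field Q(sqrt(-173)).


K = Q(sqrt(-173)). d mod 4 = 3, so D = disc(K) = 4d = -692
h(K) equals the number of primitive reduced positive-definite forms (a, b, c) = a*x^2 + b*x*y + c*y^2 with b^2 - 4ac = D,
where reduced means |b| <= a <= c, with b >= 0 whenever |b| = a or a = c, and primitive means gcd(a, b, c) = 1.
Reduced forces 3a^2 <= |D| = 692, so 1 <= a <= 15; b must have the parity of D, and c = (b^2 - D)/(4a) must be an integer >= a.
Enumerate a = 1..15, b in [-a, a]:
  a=1: (1, 0, 173)  [1]
  a=2: (2, 2, 87)  [1]
  a=3: (3, -2, 58), (3, 2, 58)  [2]
  a=4..5: none
  a=6: (6, -2, 29), (6, 2, 29)  [2]
  a=7: (7, -6, 26), (7, 6, 26)  [2]
  a=8: none
  a=9: (9, -8, 21), (9, 8, 21)  [2]
  a=10: none
  a=11: (11, -10, 18), (11, 10, 18)  [2]
  a=12: none
  a=13: (13, -6, 14), (13, 6, 14)  [2]
  a=14..15: none
Total reduced forms: 1 + 1 + 2 + 2 + 2 + 2 + 2 + 2 = 14
h = 14

14


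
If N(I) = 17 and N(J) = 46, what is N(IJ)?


N(IJ) = N(I) * N(J)
= 17 * 46
= 782

782


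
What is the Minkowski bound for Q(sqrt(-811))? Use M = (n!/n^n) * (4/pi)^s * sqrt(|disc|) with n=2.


d = -811, d mod 4 = 1, so disc(K) = d = -811; |disc(K)| = 811
Imaginary quadratic field, so n = 2, s = r2 = 1, r1 = 0
M = (n!/n^n) * (4/pi)^s * sqrt(|disc(K)|) = (2!/2^2) * (4/pi)^1 * sqrt(811)
= 0.5 * 1.273240 * 28.478062
= 18.1297

18.1297


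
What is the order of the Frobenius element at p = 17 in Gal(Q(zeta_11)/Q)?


The Frobenius at p in Gal(Q(zeta_n)/Q) = (Z/nZ)* is the class of p, so its order is ord_11(17), the smallest k >= 1 with 17^k = 1 mod 11.
n = 11 = 11, phi(11) = 10; the order divides phi(n).
Divisors of 10: 1, 2, 5, 10
Repeated squaring mod 11: 17^1 = 6, 17^2 = 3, 17^4 = 9, 17^8 = 4
Test divisors in increasing order:
  k=1: 17^1 = 6 mod 11
  k=2: 17^2 = 3 mod 11
  k=5: 17^5 = 9 * 6 = 10 mod 11
  k=10: 17^10 = 4 * 3 = 1 mod 11  <- first divisor giving 1
Order = 10

10


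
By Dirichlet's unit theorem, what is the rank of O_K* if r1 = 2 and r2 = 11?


By Dirichlet's unit theorem:
rank = r1 + r2 - 1
= 2 + 11 - 1
= 12

12


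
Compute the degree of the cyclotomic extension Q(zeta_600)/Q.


The degree equals Euler's totient phi(600).
600 = 2^3 * 3 * 5^2
phi(600) = 160

160


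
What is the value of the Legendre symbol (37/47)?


p = 47 is prime, so compute (37/47) with the reciprocity algorithm (Jacobi-symbol steps: pull out 2s via (2/n), flip via reciprocity, reduce):
  reciprocity: (37/47) -> +(47/37)
  reduce: (10/37)
  pull out 2: (2/37) = -1  (since 37 mod 8 = 5)
  reciprocity: (5/37) -> +(37/5)
  reduce: (2/5)
  pull out 2: (2/5) = -1  (since 5 mod 8 = 5)
  (1/5) = 1
Product of signs = 1
(37/47) = 1

1


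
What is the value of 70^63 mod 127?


p = 127 is prime and the exponent is (p-1)/2 = 63, so by Euler's criterion 70^63 = (70/127) = +1 or -1 mod 127.
Compute by square-and-multiply:
  63 = 32 + 16 + 8 + 4 + 2 + 1 (binary 111111)
  Repeated squaring mod 127: 70^1 = 70, 70^2 = 74, 70^4 = 15, 70^8 = 98, 70^16 = 79, 70^32 = 18
  70^63 = 70^32 * 70^16 * 70^8 * 70^4 * 70^2 * 70^1 = 18 * 79 * 98 * 15 * 74 * 70 mod 127
    18 * 79 = 1422 = 25 mod 127
    25 * 98 = 2450 = 37 mod 127
    37 * 15 = 555 = 47 mod 127
    47 * 74 = 3478 = 49 mod 127
    49 * 70 = 3430 = 1 mod 127
  70^63 = 1 mod 127
Result 1: 70 is a quadratic residue mod 127.
70^63 mod 127 = 1

1


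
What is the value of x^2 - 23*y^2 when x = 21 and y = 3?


x^2 - d*y^2
= 21^2 - 23*3^2
= 441 - 207
= 234

234


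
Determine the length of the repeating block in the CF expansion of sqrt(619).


Run the CF algorithm for sqrt(619).
a_0 = floor(sqrt(619)) = 24; set m_0=0, q_0=1.
Recurrence: m' = q*a - m,  q' = (d - m'^2)/q,  a' = floor((a_0 + m')/q').
  step 1: m=24, q=43, a=1
  step 2: m=19, q=6, a=7
  step 3: m=23, q=15, a=3
  step 4: m=22, q=9, a=5
  step 5: m=23, q=10, a=4
  step 6: m=17, q=33, a=1
  step 7: m=16, q=11, a=3
  step 8: m=17, q=30, a=1
  step 9: m=13, q=15, a=2
  step 10: m=17, q=22, a=1
  step 11: m=5, q=27, a=1
  step 12: m=22, q=5, a=9
  step 13: m=23, q=18, a=2
  step 14: m=13, q=25, a=1
  step 15: m=12, q=19, a=1
  step 16: m=7, q=30, a=1
  step 17: m=23, q=3, a=15
  step 18: m=22, q=45, a=1
  step 19: m=23, q=2, a=23
  step 20: m=23, q=45, a=1
  step 21: m=22, q=3, a=15
  step 22: m=23, q=30, a=1
  step 23: m=7, q=19, a=1
  step 24: m=12, q=25, a=1
  step 25: m=13, q=18, a=2
  step 26: m=23, q=5, a=9
  step 27: m=22, q=27, a=1
  step 28: m=5, q=22, a=1
  step 29: m=17, q=15, a=2
  step 30: m=13, q=30, a=1
  step 31: m=17, q=11, a=3
  step 32: m=16, q=33, a=1
  step 33: m=17, q=10, a=4
  step 34: m=23, q=9, a=5
  step 35: m=22, q=15, a=3
  step 36: m=23, q=6, a=7
  step 37: m=19, q=43, a=1
  step 38: m=24, q=1, a=48
a_38 = 2*a_0 = 48, so the period closes here.
sqrt(619) = [24; 1, 7, 3, 5, 4, 1, 3, 1, 2, 1, 1, 9, 2, 1, 1, 1, 15, 1, 23, 1, 15, 1, 1, 1, 2, 9, 1, 1, 2, 1, 3, 1, 4, 5, 3, 7, 1, 48]
Period length = 38

38


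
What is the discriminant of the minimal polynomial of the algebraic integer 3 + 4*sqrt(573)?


The element 3 + 4*sqrt(573) has minimal polynomial:
x^2 - 6*x - 9159
Discriminant = (-6)^2 - 4*(-9159)
= 36 + 36636
= 36672

36672


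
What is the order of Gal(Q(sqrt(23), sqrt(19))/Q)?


The 2 square roots of distinct primes are multiplicatively independent over Q,
so [K:Q] = 2^2 and Gal(K/Q) is isomorphic to (Z/2Z)^2.
|Gal| = 2^2 = 4

4


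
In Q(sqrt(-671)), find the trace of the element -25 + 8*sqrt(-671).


Tr(a + b*sqrt(d)) = (a + b*sqrt(d)) + (a - b*sqrt(d)) = 2a
= 2 * (-25)
= -50

-50


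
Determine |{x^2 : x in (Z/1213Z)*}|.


For prime p, the number of non-zero quadratic residues is (p-1)/2.
= (1213-1)/2
= 606

606


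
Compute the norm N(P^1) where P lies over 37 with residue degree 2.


N(P^a) = p^(a*f)
= 37^(1*2)
= 37^2
= 1369

1369


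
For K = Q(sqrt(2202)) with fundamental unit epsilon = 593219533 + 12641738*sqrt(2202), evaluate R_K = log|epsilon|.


epsilon = 593219533 + 12641738*sqrt(2202)
= 1.1864e+09
R = ln(1.1864e+09)
= 20.8942

20.8942


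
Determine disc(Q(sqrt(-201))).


For K = Q(sqrt(d)) with d squarefree: disc(K) = d if d = 1 mod 4, and disc(K) = 4d if d = 2 or 3 mod 4.
Here d = -201, and d mod 4 = 3.
d = 3 mod 4, not 1 (O_K = Z[sqrt(d)]), so disc(K) = 4d = 4 * (-201) = -804

-804


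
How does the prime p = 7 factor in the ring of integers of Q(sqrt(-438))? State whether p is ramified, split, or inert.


K = Q(sqrt(-438)). Since d mod 4 = 2, disc(K) = -1752.
Check p | disc: -1752 mod 7 = 5.
p does not divide disc. Compute Legendre symbol (d/p):
3^((7-1)/2) mod 7 = -1
(d/p) = -1, so p is inert: (p) stays prime with e=1, f=2, g=1.
Therefore p is inert.

inert


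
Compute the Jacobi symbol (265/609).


Compute (265/609) via quadratic reciprocity:
  reciprocity: (265/609) -> +(609/265)
  reduce: (79/265)
  reciprocity: (79/265) -> +(265/79)
  reduce: (28/79)
  pull out 2: (2/79) = +1  (since 79 mod 8 = 7)
  pull out 2: (2/79) = +1  (since 79 mod 8 = 7)
  reciprocity: (7/79) -> -(79/7)
  reduce: (2/7)
  pull out 2: (2/7) = +1  (since 7 mod 8 = 7)
  (1/7) = 1
Product of signs = -1

-1


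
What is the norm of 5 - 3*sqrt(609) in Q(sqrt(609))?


N(a + b*sqrt(d)) = a^2 - d*b^2
= (5)^2 - (609)*(-3)^2
= 25 - 5481
= -5456

-5456


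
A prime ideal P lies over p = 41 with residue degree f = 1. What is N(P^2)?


N(P^a) = p^(a*f)
= 41^(2*1)
= 41^2
= 1681

1681


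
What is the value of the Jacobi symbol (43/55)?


Compute (43/55) via quadratic reciprocity:
  reciprocity: (43/55) -> -(55/43)
  reduce: (12/43)
  pull out 2: (2/43) = -1  (since 43 mod 8 = 3)
  pull out 2: (2/43) = -1  (since 43 mod 8 = 3)
  reciprocity: (3/43) -> -(43/3)
  reduce: (1/3)
  (1/3) = 1
Product of signs = 1

1


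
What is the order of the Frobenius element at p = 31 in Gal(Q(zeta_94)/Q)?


The Frobenius at p in Gal(Q(zeta_n)/Q) = (Z/nZ)* is the class of p, so its order is ord_94(31), the smallest k >= 1 with 31^k = 1 mod 94.
n = 94 = 2 * 47, phi(94) = 46; the order divides phi(n).
Divisors of 46: 1, 2, 23, 46
Repeated squaring mod 94: 31^1 = 31, 31^2 = 21, 31^4 = 65, 31^8 = 89, 31^16 = 25, 31^32 = 61
Test divisors in increasing order:
  k=1: 31^1 = 31 mod 94
  k=2: 31^2 = 21 mod 94
  k=23: 31^23 = 25 * 65 * 21 * 31 = 93 mod 94
  k=46: 31^46 = 61 * 89 * 65 * 21 = 1 mod 94  <- first divisor giving 1
Order = 46

46


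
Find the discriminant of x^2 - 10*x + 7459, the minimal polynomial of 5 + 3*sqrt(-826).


The element 5 + 3*sqrt(-826) has minimal polynomial:
x^2 - 10*x + 7459
Discriminant = (-10)^2 - 4*(7459)
= 100 - 29836
= -29736

-29736


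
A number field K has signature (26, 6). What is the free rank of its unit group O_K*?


By Dirichlet's unit theorem:
rank = r1 + r2 - 1
= 26 + 6 - 1
= 31

31


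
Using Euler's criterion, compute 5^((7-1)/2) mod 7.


p = 7 is prime and the exponent is (p-1)/2 = 3, so by Euler's criterion 5^3 = (5/7) = +1 or -1 mod 7.
Compute by square-and-multiply:
  3 = 2 + 1 (binary 11)
  Repeated squaring mod 7: 5^1 = 5, 5^2 = 4
  5^3 = 5^2 * 5^1 = 4 * 5 mod 7
    4 * 5 = 20 = 6 mod 7
  5^3 = 6 mod 7
Result 6 = p - 1 = -1 mod 7: 5 is a quadratic non-residue mod 7. As a residue in [0, p-1] the value is 6.
5^3 mod 7 = 6

6


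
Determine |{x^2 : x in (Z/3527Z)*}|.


For prime p, the number of non-zero quadratic residues is (p-1)/2.
= (3527-1)/2
= 1763

1763


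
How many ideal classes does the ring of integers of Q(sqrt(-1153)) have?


K = Q(sqrt(-1153)). d mod 4 = 3, so D = disc(K) = 4d = -4612
h(K) equals the number of primitive reduced positive-definite forms (a, b, c) = a*x^2 + b*x*y + c*y^2 with b^2 - 4ac = D,
where reduced means |b| <= a <= c, with b >= 0 whenever |b| = a or a = c, and primitive means gcd(a, b, c) = 1.
Reduced forces 3a^2 <= |D| = 4612, so 1 <= a <= 39; b must have the parity of D, and c = (b^2 - D)/(4a) must be an integer >= a.
Enumerate a = 1..39, b in [-a, a]:
  a=1: (1, 0, 1153)  [1]
  a=2: (2, 2, 577)  [1]
  a=3..6: none
  a=7: (7, -6, 166), (7, 6, 166)  [2]
  a=8..12: none
  a=13: (13, -4, 89), (13, 4, 89)  [2]
  a=14: (14, -6, 83), (14, 6, 83)  [2]
  a=15..18: none
  a=19: (19, -10, 62), (19, 10, 62)  [2]
  a=20..25: none
  a=26: (26, -22, 49), (26, 22, 49)  [2]
  a=27..28: none
  a=29: (29, -12, 41), (29, 12, 41)  [2]
  a=30: none
  a=31: (31, -10, 38), (31, 10, 38)  [2]
  a=32..39: none
Total reduced forms: 1 + 1 + 2 + 2 + 2 + 2 + 2 + 2 + 2 = 16
h = 16

16


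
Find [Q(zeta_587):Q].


The degree equals Euler's totient phi(587).
587 = 587
phi(587) = 586

586


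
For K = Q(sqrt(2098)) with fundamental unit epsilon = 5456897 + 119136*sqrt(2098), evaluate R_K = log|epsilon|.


epsilon = 5456897 + 119136*sqrt(2098)
= 1.0914e+07
R = ln(1.0914e+07)
= 16.2055

16.2055


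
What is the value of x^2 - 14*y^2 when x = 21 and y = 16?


x^2 - d*y^2
= 21^2 - 14*16^2
= 441 - 3584
= -3143

-3143


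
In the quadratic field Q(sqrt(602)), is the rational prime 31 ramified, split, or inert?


K = Q(sqrt(602)). Since d mod 4 = 2, disc(K) = 2408.
Check p | disc: 2408 mod 31 = 21.
p does not divide disc. Compute Legendre symbol (d/p):
13^((31-1)/2) mod 31 = -1
(d/p) = -1, so p is inert: (p) stays prime with e=1, f=2, g=1.
Therefore p is inert.

inert


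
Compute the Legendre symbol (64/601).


p = 601 is prime, so compute (64/601) with the reciprocity algorithm (Jacobi-symbol steps: pull out 2s via (2/n), flip via reciprocity, reduce):
  pull out 2: (2/601) = +1  (since 601 mod 8 = 1)
  pull out 2: (2/601) = +1  (since 601 mod 8 = 1)
  pull out 2: (2/601) = +1  (since 601 mod 8 = 1)
  pull out 2: (2/601) = +1  (since 601 mod 8 = 1)
  pull out 2: (2/601) = +1  (since 601 mod 8 = 1)
  pull out 2: (2/601) = +1  (since 601 mod 8 = 1)
  (1/601) = 1
Product of signs = 1
(64/601) = 1

1


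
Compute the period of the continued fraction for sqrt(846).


Run the CF algorithm for sqrt(846).
a_0 = floor(sqrt(846)) = 29; set m_0=0, q_0=1.
Recurrence: m' = q*a - m,  q' = (d - m'^2)/q,  a' = floor((a_0 + m')/q').
  step 1: m=29, q=5, a=11
  step 2: m=26, q=34, a=1
  step 3: m=8, q=23, a=1
  step 4: m=15, q=27, a=1
  step 5: m=12, q=26, a=1
  step 6: m=14, q=25, a=1
  step 7: m=11, q=29, a=1
  step 8: m=18, q=18, a=2
  step 9: m=18, q=29, a=1
  step 10: m=11, q=25, a=1
  step 11: m=14, q=26, a=1
  step 12: m=12, q=27, a=1
  step 13: m=15, q=23, a=1
  step 14: m=8, q=34, a=1
  step 15: m=26, q=5, a=11
  step 16: m=29, q=1, a=58
a_16 = 2*a_0 = 58, so the period closes here.
sqrt(846) = [29; 11, 1, 1, 1, 1, 1, 1, 2, 1, 1, 1, 1, 1, 1, 11, 58]
Period length = 16

16


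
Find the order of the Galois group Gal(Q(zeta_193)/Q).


|Gal(Q(zeta_193)/Q)| = phi(193)
= 192

192


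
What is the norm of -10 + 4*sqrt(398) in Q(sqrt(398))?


N(a + b*sqrt(d)) = a^2 - d*b^2
= (-10)^2 - (398)*(4)^2
= 100 - 6368
= -6268

-6268


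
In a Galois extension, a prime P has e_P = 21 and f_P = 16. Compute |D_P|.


|D_P| = e * f
= 21 * 16
= 336

336


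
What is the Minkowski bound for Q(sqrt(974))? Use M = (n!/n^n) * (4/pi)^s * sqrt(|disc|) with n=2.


d = 974, d mod 4 = 2, so disc(K) = 4d = 3896; |disc(K)| = 3896
Real quadratic field, so n = 2, s = r2 = 0, r1 = 2
M = (n!/n^n) * (4/pi)^s * sqrt(|disc(K)|) = (2!/2^2) * (4/pi)^0 * sqrt(3896)
= 0.5 * 1.000000 * 62.417946
= 31.2090

31.2090


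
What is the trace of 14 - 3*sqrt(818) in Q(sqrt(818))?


Tr(a + b*sqrt(d)) = (a + b*sqrt(d)) + (a - b*sqrt(d)) = 2a
= 2 * (14)
= 28

28


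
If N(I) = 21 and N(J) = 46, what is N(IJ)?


N(IJ) = N(I) * N(J)
= 21 * 46
= 966

966


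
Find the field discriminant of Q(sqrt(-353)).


For K = Q(sqrt(d)) with d squarefree: disc(K) = d if d = 1 mod 4, and disc(K) = 4d if d = 2 or 3 mod 4.
Here d = -353, and d mod 4 = 3.
d = 3 mod 4, not 1 (O_K = Z[sqrt(d)]), so disc(K) = 4d = 4 * (-353) = -1412

-1412


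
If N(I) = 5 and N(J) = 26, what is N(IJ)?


N(IJ) = N(I) * N(J)
= 5 * 26
= 130

130


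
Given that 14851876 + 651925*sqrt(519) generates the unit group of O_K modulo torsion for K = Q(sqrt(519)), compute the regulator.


epsilon = 14851876 + 651925*sqrt(519)
= 2.9704e+07
R = ln(2.9704e+07)
= 17.2068

17.2068


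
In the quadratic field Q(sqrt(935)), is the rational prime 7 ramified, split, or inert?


K = Q(sqrt(935)). Since d mod 4 = 3, disc(K) = 3740.
Check p | disc: 3740 mod 7 = 2.
p does not divide disc. Compute Legendre symbol (d/p):
4^((7-1)/2) mod 7 = 1
(d/p) = 1, so p splits: (p) = P*P' with e=1, f=1, g=2.
Therefore p is split.

split


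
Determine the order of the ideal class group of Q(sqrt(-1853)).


K = Q(sqrt(-1853)). d mod 4 = 3, so D = disc(K) = 4d = -7412
h(K) equals the number of primitive reduced positive-definite forms (a, b, c) = a*x^2 + b*x*y + c*y^2 with b^2 - 4ac = D,
where reduced means |b| <= a <= c, with b >= 0 whenever |b| = a or a = c, and primitive means gcd(a, b, c) = 1.
Reduced forces 3a^2 <= |D| = 7412, so 1 <= a <= 49; b must have the parity of D, and c = (b^2 - D)/(4a) must be an integer >= a.
Enumerate a = 1..49, b in [-a, a]:
  a=1: (1, 0, 1853)  [1]
  a=2: (2, 2, 927)  [1]
  a=3: (3, -2, 618), (3, 2, 618)  [2]
  a=4..5: none
  a=6: (6, -2, 309), (6, 2, 309)  [2]
  a=7: (7, -6, 266), (7, 6, 266)  [2]
  a=8: none
  a=9: (9, -2, 206), (9, 2, 206)  [2]
  a=10..13: none
  a=14: (14, -6, 133), (14, 6, 133)  [2]
  a=15..16: none
  a=17: (17, 0, 109)  [1]
  a=18: (18, -2, 103), (18, 2, 103)  [2]
  a=19: (19, -6, 98), (19, 6, 98)  [2]
  a=20: none
  a=21: (21, -20, 93), (21, -8, 89), (21, 8, 89), (21, 20, 93)  [4]
  a=22..26: none
  a=27: (27, -16, 71), (27, 16, 71)  [2]
  a=28..30: none
  a=31: (31, -20, 63), (31, 20, 63)  [2]
  a=32..33: none
  a=34: (34, 34, 63)  [1]
  a=35..36: none
  a=37: (37, -32, 57), (37, 32, 57)  [2]
  a=38: (38, -6, 49), (38, 6, 49)  [2]
  a=39..40: none
  a=41: (41, -38, 54), (41, 38, 54)  [2]
  a=42: (42, -34, 51), (42, -22, 47), (42, 22, 47), (42, 34, 51)  [4]
  a=43..49: none
Total reduced forms: 1 + 1 + 2 + 2 + 2 + 2 + 2 + 1 + 2 + 2 + 4 + 2 + 2 + 1 + 2 + 2 + 2 + 4 = 36
h = 36

36


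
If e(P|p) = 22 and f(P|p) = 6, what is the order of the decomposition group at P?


|D_P| = e * f
= 22 * 6
= 132

132


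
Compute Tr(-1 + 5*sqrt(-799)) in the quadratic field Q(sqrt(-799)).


Tr(a + b*sqrt(d)) = (a + b*sqrt(d)) + (a - b*sqrt(d)) = 2a
= 2 * (-1)
= -2

-2


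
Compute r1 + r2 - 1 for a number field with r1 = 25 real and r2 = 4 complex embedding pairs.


By Dirichlet's unit theorem:
rank = r1 + r2 - 1
= 25 + 4 - 1
= 28

28


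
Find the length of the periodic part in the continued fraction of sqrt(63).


Run the CF algorithm for sqrt(63).
a_0 = floor(sqrt(63)) = 7; set m_0=0, q_0=1.
Recurrence: m' = q*a - m,  q' = (d - m'^2)/q,  a' = floor((a_0 + m')/q').
  step 1: m=7, q=14, a=1
  step 2: m=7, q=1, a=14
a_2 = 2*a_0 = 14, so the period closes here.
sqrt(63) = [7; 1, 14]
Period length = 2

2


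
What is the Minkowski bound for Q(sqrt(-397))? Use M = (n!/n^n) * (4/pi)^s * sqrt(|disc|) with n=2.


d = -397, d mod 4 = 3, so disc(K) = 4d = -1588; |disc(K)| = 1588
Imaginary quadratic field, so n = 2, s = r2 = 1, r1 = 0
M = (n!/n^n) * (4/pi)^s * sqrt(|disc(K)|) = (2!/2^2) * (4/pi)^1 * sqrt(1588)
= 0.5 * 1.273240 * 39.849718
= 25.3691

25.3691


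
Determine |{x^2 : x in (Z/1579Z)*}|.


For prime p, the number of non-zero quadratic residues is (p-1)/2.
= (1579-1)/2
= 789

789


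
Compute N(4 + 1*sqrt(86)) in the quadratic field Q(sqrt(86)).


N(a + b*sqrt(d)) = a^2 - d*b^2
= (4)^2 - (86)*(1)^2
= 16 - 86
= -70

-70


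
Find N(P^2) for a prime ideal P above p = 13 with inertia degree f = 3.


N(P^a) = p^(a*f)
= 13^(2*3)
= 13^6
= 4826809

4826809


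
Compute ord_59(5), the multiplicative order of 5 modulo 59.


We want ord_59(5), the smallest k >= 1 with 5^k = 1 mod 59.
n = 59 = 59, phi(59) = 58; the order divides phi(n).
Divisors of 58: 1, 2, 29, 58
Repeated squaring mod 59: 5^1 = 5, 5^2 = 25, 5^4 = 35, 5^8 = 45, 5^16 = 19, 5^32 = 7
Test divisors in increasing order:
  k=1: 5^1 = 5 mod 59
  k=2: 5^2 = 25 mod 59
  k=29: 5^29 = 19 * 45 * 35 * 5 = 1 mod 59  <- first divisor giving 1
Order = 29

29


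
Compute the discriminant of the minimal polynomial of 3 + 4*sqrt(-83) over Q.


The element 3 + 4*sqrt(-83) has minimal polynomial:
x^2 - 6*x + 1337
Discriminant = (-6)^2 - 4*(1337)
= 36 - 5348
= -5312

-5312


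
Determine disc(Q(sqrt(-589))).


For K = Q(sqrt(d)) with d squarefree: disc(K) = d if d = 1 mod 4, and disc(K) = 4d if d = 2 or 3 mod 4.
Here d = -589, and d mod 4 = 3.
d = 3 mod 4, not 1 (O_K = Z[sqrt(d)]), so disc(K) = 4d = 4 * (-589) = -2356

-2356


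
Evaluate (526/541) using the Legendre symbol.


p = 541 is prime, so compute (526/541) with the reciprocity algorithm (Jacobi-symbol steps: pull out 2s via (2/n), flip via reciprocity, reduce):
  pull out 2: (2/541) = -1  (since 541 mod 8 = 5)
  reciprocity: (263/541) -> +(541/263)
  reduce: (15/263)
  reciprocity: (15/263) -> -(263/15)
  reduce: (8/15)
  pull out 2: (2/15) = +1  (since 15 mod 8 = 7)
  pull out 2: (2/15) = +1  (since 15 mod 8 = 7)
  pull out 2: (2/15) = +1  (since 15 mod 8 = 7)
  (1/15) = 1
Product of signs = 1
(526/541) = 1

1


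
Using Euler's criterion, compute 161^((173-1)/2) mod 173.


p = 173 is prime and the exponent is (p-1)/2 = 86, so by Euler's criterion 161^86 = (161/173) = +1 or -1 mod 173.
Compute by square-and-multiply:
  86 = 64 + 16 + 4 + 2 (binary 1010110)
  Repeated squaring mod 173: 161^1 = 161, 161^2 = 144, 161^4 = 149, 161^8 = 57, 161^16 = 135, 161^32 = 60, 161^64 = 140
  161^86 = 161^64 * 161^16 * 161^4 * 161^2 = 140 * 135 * 149 * 144 mod 173
    140 * 135 = 18900 = 43 mod 173
    43 * 149 = 6407 = 6 mod 173
    6 * 144 = 864 = 172 mod 173
  161^86 = 172 mod 173
Result 172 = p - 1 = -1 mod 173: 161 is a quadratic non-residue mod 173. As a residue in [0, p-1] the value is 172.
161^86 mod 173 = 172

172


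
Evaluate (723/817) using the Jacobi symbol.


Compute (723/817) via quadratic reciprocity:
  reciprocity: (723/817) -> +(817/723)
  reduce: (94/723)
  pull out 2: (2/723) = -1  (since 723 mod 8 = 3)
  reciprocity: (47/723) -> -(723/47)
  reduce: (18/47)
  pull out 2: (2/47) = +1  (since 47 mod 8 = 7)
  reciprocity: (9/47) -> +(47/9)
  reduce: (2/9)
  pull out 2: (2/9) = +1  (since 9 mod 8 = 1)
  (1/9) = 1
Product of signs = 1

1


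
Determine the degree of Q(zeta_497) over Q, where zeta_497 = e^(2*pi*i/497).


The degree equals Euler's totient phi(497).
497 = 7 * 71
phi(497) = 420

420


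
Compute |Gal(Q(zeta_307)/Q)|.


|Gal(Q(zeta_307)/Q)| = phi(307)
= 306

306


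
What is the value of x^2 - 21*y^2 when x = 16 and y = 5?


x^2 - d*y^2
= 16^2 - 21*5^2
= 256 - 525
= -269

-269


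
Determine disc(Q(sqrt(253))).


For K = Q(sqrt(d)) with d squarefree: disc(K) = d if d = 1 mod 4, and disc(K) = 4d if d = 2 or 3 mod 4.
Here d = 253, and d mod 4 = 1.
d = 1 mod 4 (O_K = Z[(1+sqrt(d))/2]), so disc(K) = d = 253

253


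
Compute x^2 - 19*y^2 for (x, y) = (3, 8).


x^2 - d*y^2
= 3^2 - 19*8^2
= 9 - 1216
= -1207

-1207


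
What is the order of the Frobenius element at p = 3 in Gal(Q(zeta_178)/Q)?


The Frobenius at p in Gal(Q(zeta_n)/Q) = (Z/nZ)* is the class of p, so its order is ord_178(3), the smallest k >= 1 with 3^k = 1 mod 178.
n = 178 = 2 * 89, phi(178) = 88; the order divides phi(n).
Divisors of 88: 1, 2, 4, 8, 11, 22, 44, 88
Repeated squaring mod 178: 3^1 = 3, 3^2 = 9, 3^4 = 81, 3^8 = 153, 3^16 = 91, 3^32 = 93, 3^64 = 105
Test divisors in increasing order:
  k=1: 3^1 = 3 mod 178
  k=2: 3^2 = 9 mod 178
  k=4: 3^4 = 81 mod 178
  k=8: 3^8 = 153 mod 178
  k=11: 3^11 = 153 * 9 * 3 = 37 mod 178
  k=22: 3^22 = 91 * 81 * 9 = 123 mod 178
  k=44: 3^44 = 93 * 153 * 81 = 177 mod 178
  k=88: 3^88 = 105 * 91 * 153 = 1 mod 178  <- first divisor giving 1
Order = 88

88
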